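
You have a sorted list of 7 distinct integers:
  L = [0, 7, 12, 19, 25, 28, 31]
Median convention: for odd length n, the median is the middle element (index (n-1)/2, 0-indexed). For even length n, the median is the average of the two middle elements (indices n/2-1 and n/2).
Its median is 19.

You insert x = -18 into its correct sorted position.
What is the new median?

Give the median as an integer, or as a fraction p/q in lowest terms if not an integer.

Old list (sorted, length 7): [0, 7, 12, 19, 25, 28, 31]
Old median = 19
Insert x = -18
Old length odd (7). Middle was index 3 = 19.
New length even (8). New median = avg of two middle elements.
x = -18: 0 elements are < x, 7 elements are > x.
New sorted list: [-18, 0, 7, 12, 19, 25, 28, 31]
New median = 31/2

Answer: 31/2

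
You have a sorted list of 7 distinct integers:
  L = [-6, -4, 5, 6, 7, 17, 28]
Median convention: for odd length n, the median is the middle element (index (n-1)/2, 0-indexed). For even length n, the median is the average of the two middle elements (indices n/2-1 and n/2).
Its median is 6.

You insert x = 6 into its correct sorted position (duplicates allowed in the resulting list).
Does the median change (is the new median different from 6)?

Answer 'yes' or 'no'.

Old median = 6
Insert x = 6
New median = 6
Changed? no

Answer: no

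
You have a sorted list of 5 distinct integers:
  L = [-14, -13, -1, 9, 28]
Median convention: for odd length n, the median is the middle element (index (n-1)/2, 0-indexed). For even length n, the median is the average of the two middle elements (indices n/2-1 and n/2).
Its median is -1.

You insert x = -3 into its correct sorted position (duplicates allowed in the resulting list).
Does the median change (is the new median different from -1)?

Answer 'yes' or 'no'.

Old median = -1
Insert x = -3
New median = -2
Changed? yes

Answer: yes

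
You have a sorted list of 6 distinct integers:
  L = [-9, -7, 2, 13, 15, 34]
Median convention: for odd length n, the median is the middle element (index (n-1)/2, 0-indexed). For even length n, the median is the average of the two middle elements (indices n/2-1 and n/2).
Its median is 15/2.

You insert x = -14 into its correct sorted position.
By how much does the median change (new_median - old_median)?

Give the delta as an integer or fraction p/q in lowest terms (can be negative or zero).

Old median = 15/2
After inserting x = -14: new sorted = [-14, -9, -7, 2, 13, 15, 34]
New median = 2
Delta = 2 - 15/2 = -11/2

Answer: -11/2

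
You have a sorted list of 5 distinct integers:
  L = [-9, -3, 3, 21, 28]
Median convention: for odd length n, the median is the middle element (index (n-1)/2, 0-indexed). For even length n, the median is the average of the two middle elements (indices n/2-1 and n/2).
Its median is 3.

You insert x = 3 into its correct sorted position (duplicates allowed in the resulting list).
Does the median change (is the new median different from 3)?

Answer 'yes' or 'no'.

Old median = 3
Insert x = 3
New median = 3
Changed? no

Answer: no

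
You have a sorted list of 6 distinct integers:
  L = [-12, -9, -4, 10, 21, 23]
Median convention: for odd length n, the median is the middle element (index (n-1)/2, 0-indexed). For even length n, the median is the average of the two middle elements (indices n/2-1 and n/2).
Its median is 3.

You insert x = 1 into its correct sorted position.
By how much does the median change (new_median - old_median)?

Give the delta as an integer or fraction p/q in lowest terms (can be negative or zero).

Old median = 3
After inserting x = 1: new sorted = [-12, -9, -4, 1, 10, 21, 23]
New median = 1
Delta = 1 - 3 = -2

Answer: -2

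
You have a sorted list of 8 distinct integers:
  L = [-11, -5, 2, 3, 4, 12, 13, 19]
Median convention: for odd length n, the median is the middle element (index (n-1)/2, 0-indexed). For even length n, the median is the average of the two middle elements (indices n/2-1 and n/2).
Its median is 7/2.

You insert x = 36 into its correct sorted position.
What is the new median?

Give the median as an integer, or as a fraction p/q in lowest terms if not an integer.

Old list (sorted, length 8): [-11, -5, 2, 3, 4, 12, 13, 19]
Old median = 7/2
Insert x = 36
Old length even (8). Middle pair: indices 3,4 = 3,4.
New length odd (9). New median = single middle element.
x = 36: 8 elements are < x, 0 elements are > x.
New sorted list: [-11, -5, 2, 3, 4, 12, 13, 19, 36]
New median = 4

Answer: 4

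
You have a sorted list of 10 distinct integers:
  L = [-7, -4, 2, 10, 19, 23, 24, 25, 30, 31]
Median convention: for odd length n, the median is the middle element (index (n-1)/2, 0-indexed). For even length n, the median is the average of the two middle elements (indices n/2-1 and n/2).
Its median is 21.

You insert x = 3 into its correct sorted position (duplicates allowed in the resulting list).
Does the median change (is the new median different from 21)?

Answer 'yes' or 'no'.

Old median = 21
Insert x = 3
New median = 19
Changed? yes

Answer: yes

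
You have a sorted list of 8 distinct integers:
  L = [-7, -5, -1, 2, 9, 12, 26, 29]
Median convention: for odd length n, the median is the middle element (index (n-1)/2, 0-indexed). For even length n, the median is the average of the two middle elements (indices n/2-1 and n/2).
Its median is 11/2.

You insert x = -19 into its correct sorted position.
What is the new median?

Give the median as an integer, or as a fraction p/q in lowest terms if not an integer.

Answer: 2

Derivation:
Old list (sorted, length 8): [-7, -5, -1, 2, 9, 12, 26, 29]
Old median = 11/2
Insert x = -19
Old length even (8). Middle pair: indices 3,4 = 2,9.
New length odd (9). New median = single middle element.
x = -19: 0 elements are < x, 8 elements are > x.
New sorted list: [-19, -7, -5, -1, 2, 9, 12, 26, 29]
New median = 2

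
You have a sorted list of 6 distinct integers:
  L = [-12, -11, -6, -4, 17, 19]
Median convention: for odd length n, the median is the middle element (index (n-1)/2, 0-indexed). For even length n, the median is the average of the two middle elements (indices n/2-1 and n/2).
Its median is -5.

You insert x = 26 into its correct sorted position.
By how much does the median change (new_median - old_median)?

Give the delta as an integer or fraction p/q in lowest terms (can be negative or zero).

Answer: 1

Derivation:
Old median = -5
After inserting x = 26: new sorted = [-12, -11, -6, -4, 17, 19, 26]
New median = -4
Delta = -4 - -5 = 1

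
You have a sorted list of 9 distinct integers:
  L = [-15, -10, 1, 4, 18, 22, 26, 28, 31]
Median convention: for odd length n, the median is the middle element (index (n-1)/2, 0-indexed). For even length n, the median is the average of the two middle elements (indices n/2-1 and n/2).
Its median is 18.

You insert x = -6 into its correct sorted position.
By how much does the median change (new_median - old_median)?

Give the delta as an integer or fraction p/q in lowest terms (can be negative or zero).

Old median = 18
After inserting x = -6: new sorted = [-15, -10, -6, 1, 4, 18, 22, 26, 28, 31]
New median = 11
Delta = 11 - 18 = -7

Answer: -7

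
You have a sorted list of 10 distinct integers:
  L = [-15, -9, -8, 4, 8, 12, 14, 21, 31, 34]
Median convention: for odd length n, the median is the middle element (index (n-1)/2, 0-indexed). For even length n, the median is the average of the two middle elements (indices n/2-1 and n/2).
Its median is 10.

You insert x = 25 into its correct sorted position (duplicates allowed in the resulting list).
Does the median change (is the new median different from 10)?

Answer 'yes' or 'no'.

Old median = 10
Insert x = 25
New median = 12
Changed? yes

Answer: yes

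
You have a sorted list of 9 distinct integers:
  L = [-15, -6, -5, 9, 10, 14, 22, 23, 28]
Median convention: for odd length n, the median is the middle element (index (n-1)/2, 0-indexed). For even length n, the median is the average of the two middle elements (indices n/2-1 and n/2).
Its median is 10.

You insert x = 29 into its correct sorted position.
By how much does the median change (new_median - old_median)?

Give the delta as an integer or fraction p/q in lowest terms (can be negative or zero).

Answer: 2

Derivation:
Old median = 10
After inserting x = 29: new sorted = [-15, -6, -5, 9, 10, 14, 22, 23, 28, 29]
New median = 12
Delta = 12 - 10 = 2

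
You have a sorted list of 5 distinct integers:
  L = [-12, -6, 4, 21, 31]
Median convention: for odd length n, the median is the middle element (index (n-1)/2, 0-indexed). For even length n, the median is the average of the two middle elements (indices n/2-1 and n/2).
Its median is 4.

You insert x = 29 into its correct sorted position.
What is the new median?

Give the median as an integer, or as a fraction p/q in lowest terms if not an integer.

Answer: 25/2

Derivation:
Old list (sorted, length 5): [-12, -6, 4, 21, 31]
Old median = 4
Insert x = 29
Old length odd (5). Middle was index 2 = 4.
New length even (6). New median = avg of two middle elements.
x = 29: 4 elements are < x, 1 elements are > x.
New sorted list: [-12, -6, 4, 21, 29, 31]
New median = 25/2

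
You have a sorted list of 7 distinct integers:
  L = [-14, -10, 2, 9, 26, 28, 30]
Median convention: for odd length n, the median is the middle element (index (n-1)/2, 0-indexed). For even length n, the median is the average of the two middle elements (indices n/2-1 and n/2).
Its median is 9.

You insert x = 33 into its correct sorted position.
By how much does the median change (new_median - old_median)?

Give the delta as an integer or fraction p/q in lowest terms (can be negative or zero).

Old median = 9
After inserting x = 33: new sorted = [-14, -10, 2, 9, 26, 28, 30, 33]
New median = 35/2
Delta = 35/2 - 9 = 17/2

Answer: 17/2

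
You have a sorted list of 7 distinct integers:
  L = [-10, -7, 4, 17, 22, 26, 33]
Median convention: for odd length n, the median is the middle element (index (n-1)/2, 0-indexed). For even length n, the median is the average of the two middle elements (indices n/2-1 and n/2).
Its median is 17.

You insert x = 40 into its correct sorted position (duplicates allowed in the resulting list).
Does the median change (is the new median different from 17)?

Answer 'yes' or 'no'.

Old median = 17
Insert x = 40
New median = 39/2
Changed? yes

Answer: yes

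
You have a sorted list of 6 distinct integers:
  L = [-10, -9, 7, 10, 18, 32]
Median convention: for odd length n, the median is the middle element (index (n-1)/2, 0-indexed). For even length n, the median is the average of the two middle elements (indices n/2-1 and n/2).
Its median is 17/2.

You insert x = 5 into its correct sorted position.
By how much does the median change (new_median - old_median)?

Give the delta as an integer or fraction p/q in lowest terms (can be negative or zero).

Answer: -3/2

Derivation:
Old median = 17/2
After inserting x = 5: new sorted = [-10, -9, 5, 7, 10, 18, 32]
New median = 7
Delta = 7 - 17/2 = -3/2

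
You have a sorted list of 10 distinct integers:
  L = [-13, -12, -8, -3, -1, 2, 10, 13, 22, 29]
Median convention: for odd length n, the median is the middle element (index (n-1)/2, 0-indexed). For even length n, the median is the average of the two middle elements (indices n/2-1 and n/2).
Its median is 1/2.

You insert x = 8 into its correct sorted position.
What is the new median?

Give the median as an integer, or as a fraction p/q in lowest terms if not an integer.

Old list (sorted, length 10): [-13, -12, -8, -3, -1, 2, 10, 13, 22, 29]
Old median = 1/2
Insert x = 8
Old length even (10). Middle pair: indices 4,5 = -1,2.
New length odd (11). New median = single middle element.
x = 8: 6 elements are < x, 4 elements are > x.
New sorted list: [-13, -12, -8, -3, -1, 2, 8, 10, 13, 22, 29]
New median = 2

Answer: 2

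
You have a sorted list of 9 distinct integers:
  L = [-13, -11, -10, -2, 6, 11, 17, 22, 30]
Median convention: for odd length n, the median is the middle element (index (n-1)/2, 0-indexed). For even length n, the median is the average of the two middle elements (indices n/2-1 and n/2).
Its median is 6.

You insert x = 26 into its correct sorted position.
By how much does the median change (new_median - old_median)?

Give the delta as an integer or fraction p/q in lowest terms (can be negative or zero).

Answer: 5/2

Derivation:
Old median = 6
After inserting x = 26: new sorted = [-13, -11, -10, -2, 6, 11, 17, 22, 26, 30]
New median = 17/2
Delta = 17/2 - 6 = 5/2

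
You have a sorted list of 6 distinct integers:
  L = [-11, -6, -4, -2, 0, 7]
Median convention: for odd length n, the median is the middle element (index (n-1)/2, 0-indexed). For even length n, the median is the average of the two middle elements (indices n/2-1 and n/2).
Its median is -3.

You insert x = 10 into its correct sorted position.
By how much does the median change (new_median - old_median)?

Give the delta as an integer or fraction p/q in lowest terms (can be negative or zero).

Answer: 1

Derivation:
Old median = -3
After inserting x = 10: new sorted = [-11, -6, -4, -2, 0, 7, 10]
New median = -2
Delta = -2 - -3 = 1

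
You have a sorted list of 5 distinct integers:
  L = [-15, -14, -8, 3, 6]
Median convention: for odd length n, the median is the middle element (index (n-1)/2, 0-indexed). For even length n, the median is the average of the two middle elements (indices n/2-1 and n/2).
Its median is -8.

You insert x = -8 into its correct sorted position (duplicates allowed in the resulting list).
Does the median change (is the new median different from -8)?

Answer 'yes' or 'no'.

Answer: no

Derivation:
Old median = -8
Insert x = -8
New median = -8
Changed? no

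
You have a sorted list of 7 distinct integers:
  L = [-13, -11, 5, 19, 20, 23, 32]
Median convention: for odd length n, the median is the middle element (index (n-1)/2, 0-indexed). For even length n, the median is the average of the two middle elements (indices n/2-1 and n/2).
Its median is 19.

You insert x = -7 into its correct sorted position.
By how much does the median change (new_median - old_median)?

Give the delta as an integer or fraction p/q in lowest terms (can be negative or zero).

Old median = 19
After inserting x = -7: new sorted = [-13, -11, -7, 5, 19, 20, 23, 32]
New median = 12
Delta = 12 - 19 = -7

Answer: -7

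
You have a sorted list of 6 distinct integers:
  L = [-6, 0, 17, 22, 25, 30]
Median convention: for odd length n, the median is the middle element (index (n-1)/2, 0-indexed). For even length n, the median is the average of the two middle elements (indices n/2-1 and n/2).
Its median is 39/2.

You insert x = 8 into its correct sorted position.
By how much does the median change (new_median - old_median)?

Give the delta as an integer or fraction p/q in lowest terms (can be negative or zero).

Old median = 39/2
After inserting x = 8: new sorted = [-6, 0, 8, 17, 22, 25, 30]
New median = 17
Delta = 17 - 39/2 = -5/2

Answer: -5/2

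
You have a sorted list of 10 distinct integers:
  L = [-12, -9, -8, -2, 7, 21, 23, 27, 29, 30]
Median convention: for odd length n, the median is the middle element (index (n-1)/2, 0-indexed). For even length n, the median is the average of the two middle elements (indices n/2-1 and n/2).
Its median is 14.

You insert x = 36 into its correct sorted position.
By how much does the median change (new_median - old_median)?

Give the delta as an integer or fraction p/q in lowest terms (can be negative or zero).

Old median = 14
After inserting x = 36: new sorted = [-12, -9, -8, -2, 7, 21, 23, 27, 29, 30, 36]
New median = 21
Delta = 21 - 14 = 7

Answer: 7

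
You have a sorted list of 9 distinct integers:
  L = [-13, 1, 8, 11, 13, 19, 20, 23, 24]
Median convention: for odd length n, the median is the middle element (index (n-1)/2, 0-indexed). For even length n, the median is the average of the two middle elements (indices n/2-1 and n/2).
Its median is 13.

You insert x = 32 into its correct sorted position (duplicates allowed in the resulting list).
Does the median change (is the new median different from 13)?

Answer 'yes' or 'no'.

Answer: yes

Derivation:
Old median = 13
Insert x = 32
New median = 16
Changed? yes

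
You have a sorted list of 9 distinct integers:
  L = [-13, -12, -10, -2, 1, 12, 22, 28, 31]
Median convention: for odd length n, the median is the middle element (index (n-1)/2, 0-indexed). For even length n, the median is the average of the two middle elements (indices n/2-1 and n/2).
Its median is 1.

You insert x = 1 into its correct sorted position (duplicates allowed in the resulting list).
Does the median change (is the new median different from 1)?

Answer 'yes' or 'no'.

Old median = 1
Insert x = 1
New median = 1
Changed? no

Answer: no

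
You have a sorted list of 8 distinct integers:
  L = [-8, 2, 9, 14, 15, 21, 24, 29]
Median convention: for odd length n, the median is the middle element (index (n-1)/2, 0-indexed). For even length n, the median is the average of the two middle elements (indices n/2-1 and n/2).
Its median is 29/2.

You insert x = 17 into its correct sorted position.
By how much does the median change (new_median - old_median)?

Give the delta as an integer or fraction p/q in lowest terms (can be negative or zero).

Answer: 1/2

Derivation:
Old median = 29/2
After inserting x = 17: new sorted = [-8, 2, 9, 14, 15, 17, 21, 24, 29]
New median = 15
Delta = 15 - 29/2 = 1/2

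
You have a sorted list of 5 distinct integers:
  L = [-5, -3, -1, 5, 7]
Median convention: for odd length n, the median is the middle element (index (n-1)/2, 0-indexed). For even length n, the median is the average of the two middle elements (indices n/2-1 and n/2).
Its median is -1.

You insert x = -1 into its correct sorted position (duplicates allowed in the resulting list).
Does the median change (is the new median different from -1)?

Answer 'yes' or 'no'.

Answer: no

Derivation:
Old median = -1
Insert x = -1
New median = -1
Changed? no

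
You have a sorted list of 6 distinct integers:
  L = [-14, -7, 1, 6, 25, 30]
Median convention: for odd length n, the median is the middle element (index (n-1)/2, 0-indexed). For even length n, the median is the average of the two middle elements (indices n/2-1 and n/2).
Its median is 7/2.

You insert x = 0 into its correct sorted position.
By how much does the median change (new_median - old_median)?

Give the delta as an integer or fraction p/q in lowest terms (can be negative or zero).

Answer: -5/2

Derivation:
Old median = 7/2
After inserting x = 0: new sorted = [-14, -7, 0, 1, 6, 25, 30]
New median = 1
Delta = 1 - 7/2 = -5/2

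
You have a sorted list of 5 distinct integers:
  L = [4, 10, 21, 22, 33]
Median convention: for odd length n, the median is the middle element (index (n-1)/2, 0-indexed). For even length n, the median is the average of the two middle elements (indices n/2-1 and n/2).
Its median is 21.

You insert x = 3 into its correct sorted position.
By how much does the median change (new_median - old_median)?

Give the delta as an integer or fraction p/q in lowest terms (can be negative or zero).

Answer: -11/2

Derivation:
Old median = 21
After inserting x = 3: new sorted = [3, 4, 10, 21, 22, 33]
New median = 31/2
Delta = 31/2 - 21 = -11/2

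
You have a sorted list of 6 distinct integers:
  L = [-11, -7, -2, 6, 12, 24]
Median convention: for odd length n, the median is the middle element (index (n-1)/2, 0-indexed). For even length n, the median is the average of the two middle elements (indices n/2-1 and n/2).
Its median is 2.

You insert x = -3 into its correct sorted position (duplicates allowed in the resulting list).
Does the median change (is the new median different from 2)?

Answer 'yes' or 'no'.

Old median = 2
Insert x = -3
New median = -2
Changed? yes

Answer: yes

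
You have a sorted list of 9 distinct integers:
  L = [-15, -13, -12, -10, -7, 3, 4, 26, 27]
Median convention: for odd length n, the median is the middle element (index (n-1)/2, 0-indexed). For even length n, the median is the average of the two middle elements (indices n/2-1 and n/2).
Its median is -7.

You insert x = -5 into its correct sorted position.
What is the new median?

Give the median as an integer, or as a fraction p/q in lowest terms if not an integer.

Answer: -6

Derivation:
Old list (sorted, length 9): [-15, -13, -12, -10, -7, 3, 4, 26, 27]
Old median = -7
Insert x = -5
Old length odd (9). Middle was index 4 = -7.
New length even (10). New median = avg of two middle elements.
x = -5: 5 elements are < x, 4 elements are > x.
New sorted list: [-15, -13, -12, -10, -7, -5, 3, 4, 26, 27]
New median = -6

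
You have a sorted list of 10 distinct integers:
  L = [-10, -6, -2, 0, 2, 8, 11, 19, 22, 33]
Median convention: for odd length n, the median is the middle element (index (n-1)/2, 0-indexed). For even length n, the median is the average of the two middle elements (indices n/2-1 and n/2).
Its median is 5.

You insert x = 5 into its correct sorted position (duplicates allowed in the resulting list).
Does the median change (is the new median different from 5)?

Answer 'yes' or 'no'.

Old median = 5
Insert x = 5
New median = 5
Changed? no

Answer: no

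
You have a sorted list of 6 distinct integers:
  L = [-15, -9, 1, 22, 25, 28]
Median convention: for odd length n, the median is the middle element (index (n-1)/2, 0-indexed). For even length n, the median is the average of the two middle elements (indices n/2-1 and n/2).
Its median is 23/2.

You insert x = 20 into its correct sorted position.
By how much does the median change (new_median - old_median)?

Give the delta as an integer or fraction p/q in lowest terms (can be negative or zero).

Old median = 23/2
After inserting x = 20: new sorted = [-15, -9, 1, 20, 22, 25, 28]
New median = 20
Delta = 20 - 23/2 = 17/2

Answer: 17/2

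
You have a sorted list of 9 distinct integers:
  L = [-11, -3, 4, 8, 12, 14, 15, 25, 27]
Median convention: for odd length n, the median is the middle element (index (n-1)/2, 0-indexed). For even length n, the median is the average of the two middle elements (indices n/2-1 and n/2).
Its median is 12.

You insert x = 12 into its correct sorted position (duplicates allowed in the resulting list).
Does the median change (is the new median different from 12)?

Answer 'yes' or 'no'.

Answer: no

Derivation:
Old median = 12
Insert x = 12
New median = 12
Changed? no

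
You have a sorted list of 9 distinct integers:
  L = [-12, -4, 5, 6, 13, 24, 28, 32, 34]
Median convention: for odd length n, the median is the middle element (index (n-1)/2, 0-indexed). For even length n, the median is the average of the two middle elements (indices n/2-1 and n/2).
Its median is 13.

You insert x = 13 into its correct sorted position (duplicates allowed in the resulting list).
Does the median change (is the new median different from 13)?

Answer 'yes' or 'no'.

Answer: no

Derivation:
Old median = 13
Insert x = 13
New median = 13
Changed? no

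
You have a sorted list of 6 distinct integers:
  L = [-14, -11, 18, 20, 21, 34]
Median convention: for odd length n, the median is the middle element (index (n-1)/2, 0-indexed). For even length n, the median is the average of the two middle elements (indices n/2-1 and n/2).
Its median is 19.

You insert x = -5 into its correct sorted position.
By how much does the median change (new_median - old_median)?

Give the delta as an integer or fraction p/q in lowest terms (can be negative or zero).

Old median = 19
After inserting x = -5: new sorted = [-14, -11, -5, 18, 20, 21, 34]
New median = 18
Delta = 18 - 19 = -1

Answer: -1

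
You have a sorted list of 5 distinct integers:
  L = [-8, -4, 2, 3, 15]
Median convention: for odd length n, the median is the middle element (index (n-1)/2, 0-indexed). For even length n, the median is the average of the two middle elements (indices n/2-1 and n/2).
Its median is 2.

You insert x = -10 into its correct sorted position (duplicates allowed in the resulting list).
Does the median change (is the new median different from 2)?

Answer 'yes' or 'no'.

Answer: yes

Derivation:
Old median = 2
Insert x = -10
New median = -1
Changed? yes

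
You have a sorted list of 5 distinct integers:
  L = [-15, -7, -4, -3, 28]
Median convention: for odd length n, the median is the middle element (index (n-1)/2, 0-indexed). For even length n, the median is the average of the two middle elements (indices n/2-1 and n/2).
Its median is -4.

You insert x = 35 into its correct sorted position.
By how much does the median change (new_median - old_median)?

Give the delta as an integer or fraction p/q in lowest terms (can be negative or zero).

Old median = -4
After inserting x = 35: new sorted = [-15, -7, -4, -3, 28, 35]
New median = -7/2
Delta = -7/2 - -4 = 1/2

Answer: 1/2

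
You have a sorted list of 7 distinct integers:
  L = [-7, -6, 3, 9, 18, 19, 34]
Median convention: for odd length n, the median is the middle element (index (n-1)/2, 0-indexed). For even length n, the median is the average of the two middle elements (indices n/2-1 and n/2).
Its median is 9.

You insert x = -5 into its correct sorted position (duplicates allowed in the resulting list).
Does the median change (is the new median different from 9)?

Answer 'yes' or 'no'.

Old median = 9
Insert x = -5
New median = 6
Changed? yes

Answer: yes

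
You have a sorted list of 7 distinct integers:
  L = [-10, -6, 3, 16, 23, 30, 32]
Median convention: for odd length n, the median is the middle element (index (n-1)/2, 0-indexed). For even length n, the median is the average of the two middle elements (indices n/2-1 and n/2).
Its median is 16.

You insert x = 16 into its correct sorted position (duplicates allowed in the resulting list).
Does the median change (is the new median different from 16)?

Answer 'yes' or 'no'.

Answer: no

Derivation:
Old median = 16
Insert x = 16
New median = 16
Changed? no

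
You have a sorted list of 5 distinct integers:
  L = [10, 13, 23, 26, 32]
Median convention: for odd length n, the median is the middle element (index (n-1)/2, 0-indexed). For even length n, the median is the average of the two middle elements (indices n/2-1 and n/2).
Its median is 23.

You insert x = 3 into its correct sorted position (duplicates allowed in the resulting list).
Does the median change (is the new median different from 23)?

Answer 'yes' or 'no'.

Answer: yes

Derivation:
Old median = 23
Insert x = 3
New median = 18
Changed? yes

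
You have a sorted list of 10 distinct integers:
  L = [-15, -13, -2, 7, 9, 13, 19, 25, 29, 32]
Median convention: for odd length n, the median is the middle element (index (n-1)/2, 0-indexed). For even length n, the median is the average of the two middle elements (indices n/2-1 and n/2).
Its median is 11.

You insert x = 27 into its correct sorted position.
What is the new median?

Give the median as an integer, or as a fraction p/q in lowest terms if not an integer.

Answer: 13

Derivation:
Old list (sorted, length 10): [-15, -13, -2, 7, 9, 13, 19, 25, 29, 32]
Old median = 11
Insert x = 27
Old length even (10). Middle pair: indices 4,5 = 9,13.
New length odd (11). New median = single middle element.
x = 27: 8 elements are < x, 2 elements are > x.
New sorted list: [-15, -13, -2, 7, 9, 13, 19, 25, 27, 29, 32]
New median = 13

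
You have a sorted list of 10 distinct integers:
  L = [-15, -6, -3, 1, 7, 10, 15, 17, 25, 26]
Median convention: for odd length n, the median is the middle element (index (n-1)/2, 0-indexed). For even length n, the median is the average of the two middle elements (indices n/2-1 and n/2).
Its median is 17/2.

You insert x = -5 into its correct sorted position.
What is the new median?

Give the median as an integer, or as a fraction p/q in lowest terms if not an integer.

Answer: 7

Derivation:
Old list (sorted, length 10): [-15, -6, -3, 1, 7, 10, 15, 17, 25, 26]
Old median = 17/2
Insert x = -5
Old length even (10). Middle pair: indices 4,5 = 7,10.
New length odd (11). New median = single middle element.
x = -5: 2 elements are < x, 8 elements are > x.
New sorted list: [-15, -6, -5, -3, 1, 7, 10, 15, 17, 25, 26]
New median = 7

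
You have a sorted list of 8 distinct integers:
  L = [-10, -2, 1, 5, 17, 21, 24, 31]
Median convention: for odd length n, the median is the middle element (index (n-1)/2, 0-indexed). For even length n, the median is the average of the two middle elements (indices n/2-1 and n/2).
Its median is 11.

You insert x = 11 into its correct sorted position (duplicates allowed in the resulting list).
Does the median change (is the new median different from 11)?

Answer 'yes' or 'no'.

Answer: no

Derivation:
Old median = 11
Insert x = 11
New median = 11
Changed? no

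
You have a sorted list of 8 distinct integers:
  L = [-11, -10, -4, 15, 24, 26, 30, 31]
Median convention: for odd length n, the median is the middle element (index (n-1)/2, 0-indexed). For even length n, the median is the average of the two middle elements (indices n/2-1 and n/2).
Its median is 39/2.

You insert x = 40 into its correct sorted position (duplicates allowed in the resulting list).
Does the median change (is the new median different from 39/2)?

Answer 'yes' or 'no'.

Answer: yes

Derivation:
Old median = 39/2
Insert x = 40
New median = 24
Changed? yes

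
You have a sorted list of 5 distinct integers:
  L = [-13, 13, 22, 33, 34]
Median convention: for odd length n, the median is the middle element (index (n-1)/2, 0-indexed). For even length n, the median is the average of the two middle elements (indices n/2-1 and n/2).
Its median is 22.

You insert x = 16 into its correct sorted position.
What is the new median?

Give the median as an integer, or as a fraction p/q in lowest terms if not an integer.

Old list (sorted, length 5): [-13, 13, 22, 33, 34]
Old median = 22
Insert x = 16
Old length odd (5). Middle was index 2 = 22.
New length even (6). New median = avg of two middle elements.
x = 16: 2 elements are < x, 3 elements are > x.
New sorted list: [-13, 13, 16, 22, 33, 34]
New median = 19

Answer: 19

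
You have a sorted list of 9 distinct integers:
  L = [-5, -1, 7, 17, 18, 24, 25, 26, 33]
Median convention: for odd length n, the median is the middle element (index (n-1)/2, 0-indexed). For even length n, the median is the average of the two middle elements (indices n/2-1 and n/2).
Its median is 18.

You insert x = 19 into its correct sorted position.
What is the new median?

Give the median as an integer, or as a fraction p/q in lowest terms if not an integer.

Answer: 37/2

Derivation:
Old list (sorted, length 9): [-5, -1, 7, 17, 18, 24, 25, 26, 33]
Old median = 18
Insert x = 19
Old length odd (9). Middle was index 4 = 18.
New length even (10). New median = avg of two middle elements.
x = 19: 5 elements are < x, 4 elements are > x.
New sorted list: [-5, -1, 7, 17, 18, 19, 24, 25, 26, 33]
New median = 37/2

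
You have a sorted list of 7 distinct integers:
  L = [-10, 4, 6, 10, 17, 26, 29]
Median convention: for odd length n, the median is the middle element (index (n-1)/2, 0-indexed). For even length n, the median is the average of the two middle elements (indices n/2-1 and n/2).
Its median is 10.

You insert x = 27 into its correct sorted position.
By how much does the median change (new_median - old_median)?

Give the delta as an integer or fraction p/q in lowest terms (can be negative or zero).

Answer: 7/2

Derivation:
Old median = 10
After inserting x = 27: new sorted = [-10, 4, 6, 10, 17, 26, 27, 29]
New median = 27/2
Delta = 27/2 - 10 = 7/2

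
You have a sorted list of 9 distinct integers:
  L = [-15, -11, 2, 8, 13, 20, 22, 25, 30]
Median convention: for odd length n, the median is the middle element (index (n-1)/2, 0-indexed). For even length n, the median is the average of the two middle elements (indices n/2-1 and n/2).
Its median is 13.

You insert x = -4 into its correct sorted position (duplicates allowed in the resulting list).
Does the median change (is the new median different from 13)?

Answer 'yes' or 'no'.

Old median = 13
Insert x = -4
New median = 21/2
Changed? yes

Answer: yes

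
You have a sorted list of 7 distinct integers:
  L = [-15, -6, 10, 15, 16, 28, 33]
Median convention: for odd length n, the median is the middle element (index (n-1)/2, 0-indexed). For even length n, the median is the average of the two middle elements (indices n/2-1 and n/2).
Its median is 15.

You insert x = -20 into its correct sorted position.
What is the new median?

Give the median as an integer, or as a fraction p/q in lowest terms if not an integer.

Old list (sorted, length 7): [-15, -6, 10, 15, 16, 28, 33]
Old median = 15
Insert x = -20
Old length odd (7). Middle was index 3 = 15.
New length even (8). New median = avg of two middle elements.
x = -20: 0 elements are < x, 7 elements are > x.
New sorted list: [-20, -15, -6, 10, 15, 16, 28, 33]
New median = 25/2

Answer: 25/2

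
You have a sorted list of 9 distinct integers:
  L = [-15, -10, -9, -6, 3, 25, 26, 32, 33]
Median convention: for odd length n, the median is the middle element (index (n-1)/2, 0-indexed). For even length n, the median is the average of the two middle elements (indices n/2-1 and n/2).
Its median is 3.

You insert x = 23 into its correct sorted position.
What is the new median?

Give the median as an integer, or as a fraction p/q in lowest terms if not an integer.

Answer: 13

Derivation:
Old list (sorted, length 9): [-15, -10, -9, -6, 3, 25, 26, 32, 33]
Old median = 3
Insert x = 23
Old length odd (9). Middle was index 4 = 3.
New length even (10). New median = avg of two middle elements.
x = 23: 5 elements are < x, 4 elements are > x.
New sorted list: [-15, -10, -9, -6, 3, 23, 25, 26, 32, 33]
New median = 13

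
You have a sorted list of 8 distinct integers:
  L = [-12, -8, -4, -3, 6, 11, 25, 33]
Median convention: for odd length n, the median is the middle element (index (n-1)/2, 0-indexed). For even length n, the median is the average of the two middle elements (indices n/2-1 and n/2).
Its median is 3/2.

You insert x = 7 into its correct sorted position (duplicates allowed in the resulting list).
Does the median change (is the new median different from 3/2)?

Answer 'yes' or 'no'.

Old median = 3/2
Insert x = 7
New median = 6
Changed? yes

Answer: yes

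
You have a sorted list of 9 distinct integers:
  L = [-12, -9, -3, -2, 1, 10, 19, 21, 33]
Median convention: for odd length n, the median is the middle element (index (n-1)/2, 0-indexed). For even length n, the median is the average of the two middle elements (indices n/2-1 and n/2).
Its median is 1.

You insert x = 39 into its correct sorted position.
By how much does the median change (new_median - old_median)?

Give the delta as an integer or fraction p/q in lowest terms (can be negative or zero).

Answer: 9/2

Derivation:
Old median = 1
After inserting x = 39: new sorted = [-12, -9, -3, -2, 1, 10, 19, 21, 33, 39]
New median = 11/2
Delta = 11/2 - 1 = 9/2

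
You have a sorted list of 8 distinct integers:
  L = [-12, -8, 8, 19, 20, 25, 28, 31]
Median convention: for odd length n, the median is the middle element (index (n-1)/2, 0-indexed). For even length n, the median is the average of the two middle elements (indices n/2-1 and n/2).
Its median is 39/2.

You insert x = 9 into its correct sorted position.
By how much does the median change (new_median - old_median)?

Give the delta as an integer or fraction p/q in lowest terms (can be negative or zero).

Answer: -1/2

Derivation:
Old median = 39/2
After inserting x = 9: new sorted = [-12, -8, 8, 9, 19, 20, 25, 28, 31]
New median = 19
Delta = 19 - 39/2 = -1/2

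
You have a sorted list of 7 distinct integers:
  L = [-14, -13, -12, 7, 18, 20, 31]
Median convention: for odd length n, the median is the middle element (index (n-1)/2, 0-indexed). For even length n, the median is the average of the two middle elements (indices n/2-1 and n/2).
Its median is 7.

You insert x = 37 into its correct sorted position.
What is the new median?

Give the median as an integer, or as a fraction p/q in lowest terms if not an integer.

Answer: 25/2

Derivation:
Old list (sorted, length 7): [-14, -13, -12, 7, 18, 20, 31]
Old median = 7
Insert x = 37
Old length odd (7). Middle was index 3 = 7.
New length even (8). New median = avg of two middle elements.
x = 37: 7 elements are < x, 0 elements are > x.
New sorted list: [-14, -13, -12, 7, 18, 20, 31, 37]
New median = 25/2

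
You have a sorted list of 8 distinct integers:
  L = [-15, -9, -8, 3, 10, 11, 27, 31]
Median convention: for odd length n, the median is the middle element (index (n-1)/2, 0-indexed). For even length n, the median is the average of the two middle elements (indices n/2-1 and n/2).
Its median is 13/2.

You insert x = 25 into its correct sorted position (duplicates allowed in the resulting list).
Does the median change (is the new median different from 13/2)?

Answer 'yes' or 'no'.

Answer: yes

Derivation:
Old median = 13/2
Insert x = 25
New median = 10
Changed? yes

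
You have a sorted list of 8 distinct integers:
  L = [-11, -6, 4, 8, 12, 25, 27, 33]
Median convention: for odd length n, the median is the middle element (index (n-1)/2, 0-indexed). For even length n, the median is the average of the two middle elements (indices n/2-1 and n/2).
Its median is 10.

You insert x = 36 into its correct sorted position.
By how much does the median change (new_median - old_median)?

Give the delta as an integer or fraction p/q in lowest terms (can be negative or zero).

Answer: 2

Derivation:
Old median = 10
After inserting x = 36: new sorted = [-11, -6, 4, 8, 12, 25, 27, 33, 36]
New median = 12
Delta = 12 - 10 = 2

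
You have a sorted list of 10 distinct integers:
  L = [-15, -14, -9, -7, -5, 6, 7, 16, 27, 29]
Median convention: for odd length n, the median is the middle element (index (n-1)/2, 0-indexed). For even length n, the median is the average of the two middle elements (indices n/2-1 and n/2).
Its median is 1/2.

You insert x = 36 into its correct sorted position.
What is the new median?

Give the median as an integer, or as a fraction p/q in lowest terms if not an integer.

Answer: 6

Derivation:
Old list (sorted, length 10): [-15, -14, -9, -7, -5, 6, 7, 16, 27, 29]
Old median = 1/2
Insert x = 36
Old length even (10). Middle pair: indices 4,5 = -5,6.
New length odd (11). New median = single middle element.
x = 36: 10 elements are < x, 0 elements are > x.
New sorted list: [-15, -14, -9, -7, -5, 6, 7, 16, 27, 29, 36]
New median = 6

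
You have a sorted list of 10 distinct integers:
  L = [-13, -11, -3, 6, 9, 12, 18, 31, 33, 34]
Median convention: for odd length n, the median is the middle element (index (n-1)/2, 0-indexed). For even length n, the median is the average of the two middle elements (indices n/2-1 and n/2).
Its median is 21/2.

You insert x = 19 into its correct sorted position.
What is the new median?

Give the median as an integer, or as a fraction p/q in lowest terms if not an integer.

Old list (sorted, length 10): [-13, -11, -3, 6, 9, 12, 18, 31, 33, 34]
Old median = 21/2
Insert x = 19
Old length even (10). Middle pair: indices 4,5 = 9,12.
New length odd (11). New median = single middle element.
x = 19: 7 elements are < x, 3 elements are > x.
New sorted list: [-13, -11, -3, 6, 9, 12, 18, 19, 31, 33, 34]
New median = 12

Answer: 12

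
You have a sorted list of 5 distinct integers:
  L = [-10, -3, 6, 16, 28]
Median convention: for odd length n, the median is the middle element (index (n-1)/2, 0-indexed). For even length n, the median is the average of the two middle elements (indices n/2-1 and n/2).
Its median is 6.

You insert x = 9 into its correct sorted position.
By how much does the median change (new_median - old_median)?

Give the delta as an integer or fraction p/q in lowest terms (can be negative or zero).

Answer: 3/2

Derivation:
Old median = 6
After inserting x = 9: new sorted = [-10, -3, 6, 9, 16, 28]
New median = 15/2
Delta = 15/2 - 6 = 3/2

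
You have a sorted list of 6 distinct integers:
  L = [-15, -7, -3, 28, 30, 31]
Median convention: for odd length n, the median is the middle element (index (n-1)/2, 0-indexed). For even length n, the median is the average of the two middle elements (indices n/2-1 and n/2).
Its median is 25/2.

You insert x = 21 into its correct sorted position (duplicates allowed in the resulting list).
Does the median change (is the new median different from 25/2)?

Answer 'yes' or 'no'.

Old median = 25/2
Insert x = 21
New median = 21
Changed? yes

Answer: yes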